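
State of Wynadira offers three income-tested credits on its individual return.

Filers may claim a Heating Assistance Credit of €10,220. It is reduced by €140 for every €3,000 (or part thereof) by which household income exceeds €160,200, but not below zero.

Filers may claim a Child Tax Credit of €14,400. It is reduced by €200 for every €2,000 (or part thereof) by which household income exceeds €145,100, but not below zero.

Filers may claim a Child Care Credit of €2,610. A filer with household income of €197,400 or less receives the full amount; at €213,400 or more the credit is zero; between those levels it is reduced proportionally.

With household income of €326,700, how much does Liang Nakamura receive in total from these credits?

Heating Assistance Credit: income exceeds €160,200 by €166,500, which is 56 full-or-partial €3,000 increments; reduction = 56 × €140 = €7,840, leaving €2,380.
Child Tax Credit: income exceeds €145,100 by €181,600 → 91 increments × €200 = €18,200 ≥ base, so the credit is €0.
Child Care Credit: €326,700 is at or above €213,400, so the credit is €0.
Total: €2,380 + €0 + €0 = €2,380.

€2,380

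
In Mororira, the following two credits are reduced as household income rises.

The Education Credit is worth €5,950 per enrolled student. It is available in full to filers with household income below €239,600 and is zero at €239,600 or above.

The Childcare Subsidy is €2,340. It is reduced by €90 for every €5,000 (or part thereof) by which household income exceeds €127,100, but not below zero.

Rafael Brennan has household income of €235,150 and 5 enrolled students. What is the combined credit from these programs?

€30,110

Education Credit: base = 5 × €5,950 = €29,750. €235,150 is below the €239,600 cutoff, so the full €29,750 applies.
Childcare Subsidy: income exceeds €127,100 by €108,050, which is 22 full-or-partial €5,000 increments; reduction = 22 × €90 = €1,980, leaving €360.
Total: €29,750 + €360 = €30,110.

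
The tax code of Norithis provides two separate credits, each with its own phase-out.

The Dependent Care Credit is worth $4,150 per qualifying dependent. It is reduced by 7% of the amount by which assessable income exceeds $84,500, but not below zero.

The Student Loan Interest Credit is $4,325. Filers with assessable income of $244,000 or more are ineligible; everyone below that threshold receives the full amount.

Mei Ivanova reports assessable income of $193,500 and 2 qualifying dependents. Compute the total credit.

$4,995

Dependent Care Credit: base = 2 × $4,150 = $8,300. 7% of the $109,000 excess over $84,500 is $7,630; credit = $8,300 − $7,630 = $670.
Student Loan Interest Credit: $193,500 is below the $244,000 cutoff, so the full $4,325 applies.
Total: $670 + $4,325 = $4,995.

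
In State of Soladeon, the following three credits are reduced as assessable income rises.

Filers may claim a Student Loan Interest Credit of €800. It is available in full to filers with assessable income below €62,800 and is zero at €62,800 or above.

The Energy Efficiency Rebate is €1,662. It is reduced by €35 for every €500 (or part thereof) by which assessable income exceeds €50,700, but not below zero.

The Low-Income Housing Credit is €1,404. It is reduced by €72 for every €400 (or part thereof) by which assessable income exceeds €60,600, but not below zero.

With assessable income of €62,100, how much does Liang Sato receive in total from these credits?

€2,773

Student Loan Interest Credit: €62,100 is below the €62,800 cutoff, so the full €800 applies.
Energy Efficiency Rebate: income exceeds €50,700 by €11,400, which is 23 full-or-partial €500 increments; reduction = 23 × €35 = €805, leaving €857.
Low-Income Housing Credit: income exceeds €60,600 by €1,500, which is 4 full-or-partial €400 increments; reduction = 4 × €72 = €288, leaving €1,116.
Total: €800 + €857 + €1,116 = €2,773.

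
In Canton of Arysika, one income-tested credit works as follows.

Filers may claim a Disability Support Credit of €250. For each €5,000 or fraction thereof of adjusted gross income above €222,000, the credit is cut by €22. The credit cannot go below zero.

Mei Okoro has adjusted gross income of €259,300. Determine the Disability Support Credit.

Disability Support Credit: income exceeds €222,000 by €37,300, which is 8 full-or-partial €5,000 increments; reduction = 8 × €22 = €176, leaving €74.

€74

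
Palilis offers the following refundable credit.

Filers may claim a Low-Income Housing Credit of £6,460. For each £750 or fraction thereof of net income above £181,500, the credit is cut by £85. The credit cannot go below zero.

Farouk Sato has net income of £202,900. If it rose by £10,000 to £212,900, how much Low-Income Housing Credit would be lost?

£1,105

At £202,900 — income exceeds £181,500 by £21,400, which is 29 full-or-partial £750 increments; reduction = 29 × £85 = £2,465, leaving £3,995.
At £212,900 — income exceeds £181,500 by £31,400, which is 42 full-or-partial £750 increments; reduction = 42 × £85 = £3,570, leaving £2,890.
Lost: £3,995 − £2,890 = £1,105.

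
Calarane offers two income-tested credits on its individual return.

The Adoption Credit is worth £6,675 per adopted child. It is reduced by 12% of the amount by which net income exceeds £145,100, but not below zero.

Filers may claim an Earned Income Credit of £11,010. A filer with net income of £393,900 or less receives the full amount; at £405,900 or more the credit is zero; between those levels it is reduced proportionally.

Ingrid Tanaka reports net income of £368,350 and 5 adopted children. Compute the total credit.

£17,595

Adoption Credit: base = 5 × £6,675 = £33,375. 12% of the £223,250 excess over £145,100 is £26,790; credit = £33,375 − £26,790 = £6,585.
Earned Income Credit: £368,350 is at or below the £393,900 threshold, so the full £11,010 applies.
Total: £6,585 + £11,010 = £17,595.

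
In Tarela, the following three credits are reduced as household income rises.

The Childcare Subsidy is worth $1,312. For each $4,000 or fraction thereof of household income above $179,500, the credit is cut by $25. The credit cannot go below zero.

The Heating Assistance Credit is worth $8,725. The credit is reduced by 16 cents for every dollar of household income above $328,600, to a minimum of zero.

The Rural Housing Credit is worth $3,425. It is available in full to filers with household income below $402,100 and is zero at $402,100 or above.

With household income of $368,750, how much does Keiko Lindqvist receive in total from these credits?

Childcare Subsidy: income exceeds $179,500 by $189,250, which is 48 full-or-partial $4,000 increments; reduction = 48 × $25 = $1,200, leaving $112.
Heating Assistance Credit: 16% of the $40,150 excess over $328,600 is $6,424; credit = $8,725 − $6,424 = $2,301.
Rural Housing Credit: $368,750 is below the $402,100 cutoff, so the full $3,425 applies.
Total: $112 + $2,301 + $3,425 = $5,838.

$5,838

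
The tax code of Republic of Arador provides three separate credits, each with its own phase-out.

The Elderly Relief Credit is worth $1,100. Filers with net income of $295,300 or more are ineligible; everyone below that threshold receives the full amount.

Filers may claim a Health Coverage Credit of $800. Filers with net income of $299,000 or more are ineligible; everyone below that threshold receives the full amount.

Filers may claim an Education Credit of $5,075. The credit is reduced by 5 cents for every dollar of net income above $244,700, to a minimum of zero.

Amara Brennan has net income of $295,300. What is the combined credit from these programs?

$3,345

Elderly Relief Credit: $295,300 meets or exceeds the $295,300 cutoff, so the credit is $0.
Health Coverage Credit: $295,300 is below the $299,000 cutoff, so the full $800 applies.
Education Credit: 5% of the $50,600 excess over $244,700 is $2,530; credit = $5,075 − $2,530 = $2,545.
Total: $0 + $800 + $2,545 = $3,345.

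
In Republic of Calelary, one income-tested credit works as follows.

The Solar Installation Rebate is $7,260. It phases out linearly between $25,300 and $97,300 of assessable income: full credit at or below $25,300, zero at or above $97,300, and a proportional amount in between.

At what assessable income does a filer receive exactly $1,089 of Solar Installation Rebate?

$1,089 is 1,089/7,260 of the full $7,260, so 6,171/7,260 of the $72,000 range has been used: income = $25,300 + $72,000 × 6,171/7,260 = $86,500.

$86,500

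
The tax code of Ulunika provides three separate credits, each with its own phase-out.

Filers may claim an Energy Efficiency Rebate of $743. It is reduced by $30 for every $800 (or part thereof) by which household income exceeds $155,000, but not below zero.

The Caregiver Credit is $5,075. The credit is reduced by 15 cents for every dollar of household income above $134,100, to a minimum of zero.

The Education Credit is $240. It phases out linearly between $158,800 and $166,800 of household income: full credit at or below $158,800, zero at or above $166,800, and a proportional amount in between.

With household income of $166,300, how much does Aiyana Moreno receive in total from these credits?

$553

Energy Efficiency Rebate: income exceeds $155,000 by $11,300, which is 15 full-or-partial $800 increments; reduction = 15 × $30 = $450, leaving $293.
Caregiver Credit: 15% of the $32,200 excess over $134,100 is $4,830; credit = $5,075 − $4,830 = $245.
Education Credit: $166,300 is $7,500 into a $8,000 phase-out range, leaving 500/8,000 of the credit: $240 × 500/8,000 = $15.
Total: $293 + $245 + $15 = $553.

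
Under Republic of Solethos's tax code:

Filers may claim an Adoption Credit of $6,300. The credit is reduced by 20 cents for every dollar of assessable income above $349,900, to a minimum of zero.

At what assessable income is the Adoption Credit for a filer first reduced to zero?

$381,400

The credit falls by 20% of each dollar above $349,900, so it reaches zero when the excess is $6,300 / 20% = $31,500: income = $349,900 + $31,500 = $381,400.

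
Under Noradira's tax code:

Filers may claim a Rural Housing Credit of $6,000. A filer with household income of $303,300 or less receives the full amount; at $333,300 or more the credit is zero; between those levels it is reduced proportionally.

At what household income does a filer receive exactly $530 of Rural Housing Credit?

$330,650

$530 is 530/6,000 of the full $6,000, so 5,470/6,000 of the $30,000 range has been used: income = $303,300 + $30,000 × 5,470/6,000 = $330,650.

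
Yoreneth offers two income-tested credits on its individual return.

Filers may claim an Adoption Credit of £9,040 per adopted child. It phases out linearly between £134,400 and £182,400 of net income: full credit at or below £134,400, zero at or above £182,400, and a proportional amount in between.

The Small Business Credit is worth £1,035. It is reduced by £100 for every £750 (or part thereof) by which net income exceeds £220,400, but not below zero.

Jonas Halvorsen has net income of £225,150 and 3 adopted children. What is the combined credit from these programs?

£335

Adoption Credit: base = 3 × £9,040 = £27,120. £225,150 is at or above £182,400, so the credit is £0.
Small Business Credit: income exceeds £220,400 by £4,750, which is 7 full-or-partial £750 increments; reduction = 7 × £100 = £700, leaving £335.
Total: £0 + £335 = £335.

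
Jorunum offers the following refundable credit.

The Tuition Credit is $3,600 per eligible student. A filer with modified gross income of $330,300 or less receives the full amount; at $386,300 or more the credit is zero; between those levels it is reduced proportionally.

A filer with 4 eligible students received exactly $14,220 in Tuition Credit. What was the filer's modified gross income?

$331,000

Full credit = 4 × $3,600 = $14,400.
$14,220 is 14,220/14,400 of the full $14,400, so 180/14,400 of the $56,000 range has been used: income = $330,300 + $56,000 × 180/14,400 = $331,000.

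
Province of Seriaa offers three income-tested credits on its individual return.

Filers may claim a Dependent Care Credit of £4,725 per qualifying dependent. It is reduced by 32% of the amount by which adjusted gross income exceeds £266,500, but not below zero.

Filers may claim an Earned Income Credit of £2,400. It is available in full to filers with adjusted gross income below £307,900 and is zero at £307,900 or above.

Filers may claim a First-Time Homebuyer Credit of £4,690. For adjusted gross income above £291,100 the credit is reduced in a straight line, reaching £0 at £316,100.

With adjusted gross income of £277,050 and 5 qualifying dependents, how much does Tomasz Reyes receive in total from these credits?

£27,339

Dependent Care Credit: base = 5 × £4,725 = £23,625. 32% of the £10,550 excess over £266,500 is £3,376; credit = £23,625 − £3,376 = £20,249.
Earned Income Credit: £277,050 is below the £307,900 cutoff, so the full £2,400 applies.
First-Time Homebuyer Credit: £277,050 is at or below the £291,100 threshold, so the full £4,690 applies.
Total: £20,249 + £2,400 + £4,690 = £27,339.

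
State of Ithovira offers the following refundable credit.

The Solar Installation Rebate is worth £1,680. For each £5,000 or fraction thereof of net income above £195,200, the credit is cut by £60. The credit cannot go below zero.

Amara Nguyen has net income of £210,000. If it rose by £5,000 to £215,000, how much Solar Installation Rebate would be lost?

£60

At £210,000 — income exceeds £195,200 by £14,800, which is 3 full-or-partial £5,000 increments; reduction = 3 × £60 = £180, leaving £1,500.
At £215,000 — income exceeds £195,200 by £19,800, which is 4 full-or-partial £5,000 increments; reduction = 4 × £60 = £240, leaving £1,440.
Lost: £1,500 − £1,440 = £60.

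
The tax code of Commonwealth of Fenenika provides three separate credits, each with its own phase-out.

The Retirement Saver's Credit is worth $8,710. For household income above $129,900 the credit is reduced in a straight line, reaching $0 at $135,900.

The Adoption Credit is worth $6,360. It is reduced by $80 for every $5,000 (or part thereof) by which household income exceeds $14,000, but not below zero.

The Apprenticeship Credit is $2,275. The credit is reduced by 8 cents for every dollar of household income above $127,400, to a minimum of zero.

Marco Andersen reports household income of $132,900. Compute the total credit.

Retirement Saver's Credit: $132,900 is $3,000 into a $6,000 phase-out range, leaving 3,000/6,000 of the credit: $8,710 × 3,000/6,000 = $4,355.
Adoption Credit: income exceeds $14,000 by $118,900, which is 24 full-or-partial $5,000 increments; reduction = 24 × $80 = $1,920, leaving $4,440.
Apprenticeship Credit: 8% of the $5,500 excess over $127,400 is $440; credit = $2,275 − $440 = $1,835.
Total: $4,355 + $4,440 + $1,835 = $10,630.

$10,630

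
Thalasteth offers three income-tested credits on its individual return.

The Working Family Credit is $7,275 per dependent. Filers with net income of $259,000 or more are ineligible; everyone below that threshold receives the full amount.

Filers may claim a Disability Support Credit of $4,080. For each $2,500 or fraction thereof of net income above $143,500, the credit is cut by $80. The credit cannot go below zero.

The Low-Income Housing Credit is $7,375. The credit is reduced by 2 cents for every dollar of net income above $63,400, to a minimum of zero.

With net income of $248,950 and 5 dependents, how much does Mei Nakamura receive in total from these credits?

$40,679

Working Family Credit: base = 5 × $7,275 = $36,375. $248,950 is below the $259,000 cutoff, so the full $36,375 applies.
Disability Support Credit: income exceeds $143,500 by $105,450, which is 43 full-or-partial $2,500 increments; reduction = 43 × $80 = $3,440, leaving $640.
Low-Income Housing Credit: 2% of the $185,550 excess over $63,400 is $3,711; credit = $7,375 − $3,711 = $3,664.
Total: $36,375 + $640 + $3,664 = $40,679.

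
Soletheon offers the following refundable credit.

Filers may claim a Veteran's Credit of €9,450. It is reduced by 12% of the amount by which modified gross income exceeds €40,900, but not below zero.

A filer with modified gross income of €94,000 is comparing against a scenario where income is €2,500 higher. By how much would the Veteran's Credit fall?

At €94,000 — 12% of the €53,100 excess over €40,900 is €6,372; credit = €9,450 − €6,372 = €3,078.
At €96,500 — 12% of the €55,600 excess over €40,900 is €6,672; credit = €9,450 − €6,672 = €2,778.
Lost: €3,078 − €2,778 = €300.

€300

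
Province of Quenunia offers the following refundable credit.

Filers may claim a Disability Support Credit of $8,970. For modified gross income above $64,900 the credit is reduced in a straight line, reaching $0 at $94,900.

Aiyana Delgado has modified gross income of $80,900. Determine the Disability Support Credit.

$4,186

Disability Support Credit: $80,900 is $16,000 into a $30,000 phase-out range, leaving 14,000/30,000 of the credit: $8,970 × 14,000/30,000 = $4,186.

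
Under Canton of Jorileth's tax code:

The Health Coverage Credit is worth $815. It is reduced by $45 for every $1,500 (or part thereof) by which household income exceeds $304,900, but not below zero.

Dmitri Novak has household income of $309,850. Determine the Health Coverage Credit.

$635

Health Coverage Credit: income exceeds $304,900 by $4,950, which is 4 full-or-partial $1,500 increments; reduction = 4 × $45 = $180, leaving $635.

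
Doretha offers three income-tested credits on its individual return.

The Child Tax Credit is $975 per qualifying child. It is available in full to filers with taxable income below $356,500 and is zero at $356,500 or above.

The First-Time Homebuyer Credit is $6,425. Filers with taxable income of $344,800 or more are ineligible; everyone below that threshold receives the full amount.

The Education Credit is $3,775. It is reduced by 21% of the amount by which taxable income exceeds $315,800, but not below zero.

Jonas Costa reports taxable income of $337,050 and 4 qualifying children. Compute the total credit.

Child Tax Credit: base = 4 × $975 = $3,900. $337,050 is below the $356,500 cutoff, so the full $3,900 applies.
First-Time Homebuyer Credit: $337,050 is below the $344,800 cutoff, so the full $6,425 applies.
Education Credit: 21% of the $21,250 excess over $315,800 is $4,462.50 ≥ base, so the credit is $0.
Total: $3,900 + $6,425 + $0 = $10,325.

$10,325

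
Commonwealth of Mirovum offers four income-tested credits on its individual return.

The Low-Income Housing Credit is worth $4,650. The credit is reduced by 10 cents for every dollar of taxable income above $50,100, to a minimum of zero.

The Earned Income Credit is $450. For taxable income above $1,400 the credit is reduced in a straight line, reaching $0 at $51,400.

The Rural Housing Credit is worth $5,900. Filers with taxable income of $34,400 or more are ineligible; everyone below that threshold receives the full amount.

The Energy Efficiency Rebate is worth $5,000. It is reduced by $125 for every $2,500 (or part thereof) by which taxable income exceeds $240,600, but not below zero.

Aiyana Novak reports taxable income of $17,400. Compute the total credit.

$15,856

Low-Income Housing Credit: $17,400 is at or below the $50,100 threshold, so the full $4,650 applies.
Earned Income Credit: $17,400 is $16,000 into a $50,000 phase-out range, leaving 34,000/50,000 of the credit: $450 × 34,000/50,000 = $306.
Rural Housing Credit: $17,400 is below the $34,400 cutoff, so the full $5,900 applies.
Energy Efficiency Rebate: $17,400 is at or below the $240,600 threshold, so the full $5,000 applies.
Total: $4,650 + $306 + $5,900 + $5,000 = $15,856.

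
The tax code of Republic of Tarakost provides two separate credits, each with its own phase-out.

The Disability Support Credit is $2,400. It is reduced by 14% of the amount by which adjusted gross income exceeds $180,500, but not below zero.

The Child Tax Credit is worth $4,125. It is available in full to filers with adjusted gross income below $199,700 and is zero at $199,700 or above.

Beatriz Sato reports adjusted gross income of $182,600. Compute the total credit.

Disability Support Credit: 14% of the $2,100 excess over $180,500 is $294; credit = $2,400 − $294 = $2,106.
Child Tax Credit: $182,600 is below the $199,700 cutoff, so the full $4,125 applies.
Total: $2,106 + $4,125 = $6,231.

$6,231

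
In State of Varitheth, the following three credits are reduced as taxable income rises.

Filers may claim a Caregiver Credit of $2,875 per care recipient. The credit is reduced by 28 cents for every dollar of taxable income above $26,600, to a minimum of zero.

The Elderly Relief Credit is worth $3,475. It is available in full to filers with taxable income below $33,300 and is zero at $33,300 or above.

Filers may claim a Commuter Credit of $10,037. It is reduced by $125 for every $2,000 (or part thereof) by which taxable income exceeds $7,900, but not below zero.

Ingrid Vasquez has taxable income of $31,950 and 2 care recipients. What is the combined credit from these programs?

$16,139

Caregiver Credit: base = 2 × $2,875 = $5,750. 28% of the $5,350 excess over $26,600 is $1,498; credit = $5,750 − $1,498 = $4,252.
Elderly Relief Credit: $31,950 is below the $33,300 cutoff, so the full $3,475 applies.
Commuter Credit: income exceeds $7,900 by $24,050, which is 13 full-or-partial $2,000 increments; reduction = 13 × $125 = $1,625, leaving $8,412.
Total: $4,252 + $3,475 + $8,412 = $16,139.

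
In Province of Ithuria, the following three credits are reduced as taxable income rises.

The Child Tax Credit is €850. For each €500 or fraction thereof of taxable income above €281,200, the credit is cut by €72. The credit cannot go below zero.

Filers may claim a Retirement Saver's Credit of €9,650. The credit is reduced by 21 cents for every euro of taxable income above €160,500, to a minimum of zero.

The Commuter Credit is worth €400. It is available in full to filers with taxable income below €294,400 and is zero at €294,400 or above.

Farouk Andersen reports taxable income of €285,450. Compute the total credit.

Child Tax Credit: income exceeds €281,200 by €4,250, which is 9 full-or-partial €500 increments; reduction = 9 × €72 = €648, leaving €202.
Retirement Saver's Credit: 21% of the €124,950 excess over €160,500 is €26,239.50 ≥ base, so the credit is €0.
Commuter Credit: €285,450 is below the €294,400 cutoff, so the full €400 applies.
Total: €202 + €0 + €400 = €602.

€602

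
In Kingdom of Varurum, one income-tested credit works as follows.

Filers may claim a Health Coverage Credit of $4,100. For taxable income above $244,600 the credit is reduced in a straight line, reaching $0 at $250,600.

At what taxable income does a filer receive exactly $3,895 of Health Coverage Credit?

$244,900

$3,895 is 3,895/4,100 of the full $4,100, so 205/4,100 of the $6,000 range has been used: income = $244,600 + $6,000 × 205/4,100 = $244,900.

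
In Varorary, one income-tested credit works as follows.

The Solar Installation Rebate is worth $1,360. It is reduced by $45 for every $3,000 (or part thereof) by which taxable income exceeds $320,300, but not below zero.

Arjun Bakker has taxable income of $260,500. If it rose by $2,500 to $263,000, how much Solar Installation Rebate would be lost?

$0

At $260,500 — $260,500 is at or below the $320,300 threshold, so the full $1,360 applies.
At $263,000 — $263,000 is at or below the $320,300 threshold, so the full $1,360 applies.
Lost: $1,360 − $1,360 = $0.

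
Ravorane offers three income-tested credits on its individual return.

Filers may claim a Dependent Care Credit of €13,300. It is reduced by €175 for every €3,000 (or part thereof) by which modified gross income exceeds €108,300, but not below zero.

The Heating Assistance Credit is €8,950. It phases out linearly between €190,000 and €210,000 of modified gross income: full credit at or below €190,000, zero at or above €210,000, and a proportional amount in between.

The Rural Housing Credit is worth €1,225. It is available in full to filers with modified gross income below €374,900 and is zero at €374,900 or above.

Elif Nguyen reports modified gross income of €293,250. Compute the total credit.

Dependent Care Credit: income exceeds €108,300 by €184,950, which is 62 full-or-partial €3,000 increments; reduction = 62 × €175 = €10,850, leaving €2,450.
Heating Assistance Credit: €293,250 is at or above €210,000, so the credit is €0.
Rural Housing Credit: €293,250 is below the €374,900 cutoff, so the full €1,225 applies.
Total: €2,450 + €0 + €1,225 = €3,675.

€3,675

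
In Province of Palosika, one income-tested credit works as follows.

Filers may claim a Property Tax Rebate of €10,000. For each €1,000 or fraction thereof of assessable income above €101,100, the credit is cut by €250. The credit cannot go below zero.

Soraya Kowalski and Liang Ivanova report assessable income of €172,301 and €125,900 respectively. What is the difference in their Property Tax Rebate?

€3,750

Soraya (€172,301): Property Tax Rebate: income exceeds €101,100 by €71,201 → 72 increments × €250 = €18,000 ≥ base, so the credit is €0.
Liang (€125,900): Property Tax Rebate: income exceeds €101,100 by €24,800, which is 25 full-or-partial €1,000 increments; reduction = 25 × €250 = €6,250, leaving €3,750.
Difference: |€0 − €3,750| = €3,750.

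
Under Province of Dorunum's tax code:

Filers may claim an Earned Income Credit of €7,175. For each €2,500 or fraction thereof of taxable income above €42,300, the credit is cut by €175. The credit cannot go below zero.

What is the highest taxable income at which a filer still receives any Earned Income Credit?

After 40 increments the reduction is 40 × €175 = €7,000, leaving €175; one more increment wipes it out. Increment 40 ends at excess 40 × €2,500 = €100,000, so the highest qualifying income is €42,300 + €100,000 = €142,300.

€142,300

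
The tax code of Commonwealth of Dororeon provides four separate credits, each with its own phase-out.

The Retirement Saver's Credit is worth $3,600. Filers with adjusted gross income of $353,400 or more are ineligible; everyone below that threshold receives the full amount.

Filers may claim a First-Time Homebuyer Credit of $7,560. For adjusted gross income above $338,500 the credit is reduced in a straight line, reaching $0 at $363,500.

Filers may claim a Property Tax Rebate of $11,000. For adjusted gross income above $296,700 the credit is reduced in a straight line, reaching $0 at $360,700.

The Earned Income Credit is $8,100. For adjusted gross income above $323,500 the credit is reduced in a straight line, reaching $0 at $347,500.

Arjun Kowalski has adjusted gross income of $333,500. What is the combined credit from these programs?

Retirement Saver's Credit: $333,500 is below the $353,400 cutoff, so the full $3,600 applies.
First-Time Homebuyer Credit: $333,500 is at or below the $338,500 threshold, so the full $7,560 applies.
Property Tax Rebate: $333,500 is $36,800 into a $64,000 phase-out range, leaving 27,200/64,000 of the credit: $11,000 × 27,200/64,000 = $4,675.
Earned Income Credit: $333,500 is $10,000 into a $24,000 phase-out range, leaving 14,000/24,000 of the credit: $8,100 × 14,000/24,000 = $4,725.
Total: $3,600 + $7,560 + $4,675 + $4,725 = $20,560.

$20,560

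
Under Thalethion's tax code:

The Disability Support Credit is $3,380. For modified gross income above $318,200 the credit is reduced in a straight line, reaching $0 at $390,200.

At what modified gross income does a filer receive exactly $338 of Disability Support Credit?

$383,000

$338 is 338/3,380 of the full $3,380, so 3,042/3,380 of the $72,000 range has been used: income = $318,200 + $72,000 × 3,042/3,380 = $383,000.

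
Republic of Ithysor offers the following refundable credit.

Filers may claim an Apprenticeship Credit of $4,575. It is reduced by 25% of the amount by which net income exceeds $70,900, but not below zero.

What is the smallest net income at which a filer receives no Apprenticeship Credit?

$89,200

The credit falls by 25% of each dollar above $70,900, so it reaches zero when the excess is $4,575 / 25% = $18,300: income = $70,900 + $18,300 = $89,200.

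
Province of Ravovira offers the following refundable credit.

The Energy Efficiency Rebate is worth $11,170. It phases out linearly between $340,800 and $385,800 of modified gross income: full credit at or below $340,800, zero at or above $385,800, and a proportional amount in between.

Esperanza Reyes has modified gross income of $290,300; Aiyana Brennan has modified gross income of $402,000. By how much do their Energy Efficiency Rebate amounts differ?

Esperanza ($290,300): Energy Efficiency Rebate: $290,300 is at or below the $340,800 threshold, so the full $11,170 applies.
Aiyana ($402,000): Energy Efficiency Rebate: $402,000 is at or above $385,800, so the credit is $0.
Difference: |$11,170 − $0| = $11,170.

$11,170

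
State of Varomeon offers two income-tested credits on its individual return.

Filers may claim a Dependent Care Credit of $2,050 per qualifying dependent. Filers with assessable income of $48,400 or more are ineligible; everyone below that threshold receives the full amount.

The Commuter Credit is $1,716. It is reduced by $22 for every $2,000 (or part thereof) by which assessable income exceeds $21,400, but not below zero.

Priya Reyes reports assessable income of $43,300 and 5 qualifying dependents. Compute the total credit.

$11,724

Dependent Care Credit: base = 5 × $2,050 = $10,250. $43,300 is below the $48,400 cutoff, so the full $10,250 applies.
Commuter Credit: income exceeds $21,400 by $21,900, which is 11 full-or-partial $2,000 increments; reduction = 11 × $22 = $242, leaving $1,474.
Total: $10,250 + $1,474 = $11,724.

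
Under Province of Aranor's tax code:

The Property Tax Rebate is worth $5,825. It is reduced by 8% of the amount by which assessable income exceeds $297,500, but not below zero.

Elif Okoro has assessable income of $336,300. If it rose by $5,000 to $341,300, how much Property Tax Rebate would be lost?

$400

At $336,300 — 8% of the $38,800 excess over $297,500 is $3,104; credit = $5,825 − $3,104 = $2,721.
At $341,300 — 8% of the $43,800 excess over $297,500 is $3,504; credit = $5,825 − $3,504 = $2,321.
Lost: $2,721 − $2,321 = $400.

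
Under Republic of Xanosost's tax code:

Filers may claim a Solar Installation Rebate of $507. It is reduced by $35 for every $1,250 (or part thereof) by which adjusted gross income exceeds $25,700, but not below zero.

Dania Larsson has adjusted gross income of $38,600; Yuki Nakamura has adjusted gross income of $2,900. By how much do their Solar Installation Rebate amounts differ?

Dania ($38,600): Solar Installation Rebate: income exceeds $25,700 by $12,900, which is 11 full-or-partial $1,250 increments; reduction = 11 × $35 = $385, leaving $122.
Yuki ($2,900): Solar Installation Rebate: $2,900 is at or below the $25,700 threshold, so the full $507 applies.
Difference: |$122 − $507| = $385.

$385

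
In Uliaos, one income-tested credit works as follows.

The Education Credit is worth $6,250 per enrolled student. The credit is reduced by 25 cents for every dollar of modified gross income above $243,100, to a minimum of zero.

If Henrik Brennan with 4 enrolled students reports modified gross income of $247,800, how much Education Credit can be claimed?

Education Credit: base = 4 × $6,250 = $25,000. 25% of the $4,700 excess over $243,100 is $1,175; credit = $25,000 − $1,175 = $23,825.

$23,825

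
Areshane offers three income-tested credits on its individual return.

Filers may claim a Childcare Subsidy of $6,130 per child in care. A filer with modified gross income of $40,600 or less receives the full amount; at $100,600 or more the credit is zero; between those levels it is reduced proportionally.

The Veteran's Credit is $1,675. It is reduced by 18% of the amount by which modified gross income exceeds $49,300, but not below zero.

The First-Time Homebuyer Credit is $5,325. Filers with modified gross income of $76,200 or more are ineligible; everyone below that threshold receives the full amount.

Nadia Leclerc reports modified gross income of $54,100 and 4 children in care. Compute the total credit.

Childcare Subsidy: base = 4 × $6,130 = $24,520. $54,100 is $13,500 into a $60,000 phase-out range, leaving 46,500/60,000 of the credit: $24,520 × 46,500/60,000 = $19,003.
Veteran's Credit: 18% of the $4,800 excess over $49,300 is $864; credit = $1,675 − $864 = $811.
First-Time Homebuyer Credit: $54,100 is below the $76,200 cutoff, so the full $5,325 applies.
Total: $19,003 + $811 + $5,325 = $25,139.

$25,139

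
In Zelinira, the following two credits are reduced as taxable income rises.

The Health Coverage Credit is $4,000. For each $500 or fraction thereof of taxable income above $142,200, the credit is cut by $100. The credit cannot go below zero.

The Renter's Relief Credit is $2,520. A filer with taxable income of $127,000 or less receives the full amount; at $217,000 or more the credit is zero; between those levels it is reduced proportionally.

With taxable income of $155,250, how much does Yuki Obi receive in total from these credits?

$3,029

Health Coverage Credit: income exceeds $142,200 by $13,050, which is 27 full-or-partial $500 increments; reduction = 27 × $100 = $2,700, leaving $1,300.
Renter's Relief Credit: $155,250 is $28,250 into a $90,000 phase-out range, leaving 61,750/90,000 of the credit: $2,520 × 61,750/90,000 = $1,729.
Total: $1,300 + $1,729 = $3,029.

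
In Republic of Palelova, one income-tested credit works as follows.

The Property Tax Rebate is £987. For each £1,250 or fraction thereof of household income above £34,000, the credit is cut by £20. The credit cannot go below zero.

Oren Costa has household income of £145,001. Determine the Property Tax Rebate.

Property Tax Rebate: income exceeds £34,000 by £111,001 → 89 increments × £20 = £1,780 ≥ base, so the credit is £0.

£0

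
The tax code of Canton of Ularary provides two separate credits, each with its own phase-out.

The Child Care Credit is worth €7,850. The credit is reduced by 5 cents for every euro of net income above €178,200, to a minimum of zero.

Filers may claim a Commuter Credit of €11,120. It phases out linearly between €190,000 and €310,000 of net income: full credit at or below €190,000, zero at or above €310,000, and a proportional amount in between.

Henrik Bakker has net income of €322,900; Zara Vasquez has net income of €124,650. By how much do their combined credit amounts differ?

Henrik (€322,900): Child Care Credit: 5% of the €144,700 excess over €178,200 is €7,235; credit = €7,850 − €7,235 = €615. Commuter Credit: €322,900 is at or above €310,000, so the credit is €0. total €615 + €0 = €615
Zara (€124,650): Child Care Credit: €124,650 is at or below the €178,200 threshold, so the full €7,850 applies. Commuter Credit: €124,650 is at or below the €190,000 threshold, so the full €11,120 applies. total €7,850 + €11,120 = €18,970
Difference: |€615 − €18,970| = €18,355.

€18,355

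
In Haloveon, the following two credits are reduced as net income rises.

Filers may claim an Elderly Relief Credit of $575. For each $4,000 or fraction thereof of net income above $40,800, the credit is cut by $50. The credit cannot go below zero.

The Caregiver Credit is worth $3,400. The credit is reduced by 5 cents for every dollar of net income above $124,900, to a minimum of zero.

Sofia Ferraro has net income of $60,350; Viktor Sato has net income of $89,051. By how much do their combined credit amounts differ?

Sofia ($60,350): Elderly Relief Credit: income exceeds $40,800 by $19,550, which is 5 full-or-partial $4,000 increments; reduction = 5 × $50 = $250, leaving $325. Caregiver Credit: $60,350 is at or below the $124,900 threshold, so the full $3,400 applies. total $325 + $3,400 = $3,725
Viktor ($89,051): Elderly Relief Credit: income exceeds $40,800 by $48,251 → 13 increments × $50 = $650 ≥ base, so the credit is $0. Caregiver Credit: $89,051 is at or below the $124,900 threshold, so the full $3,400 applies. total $0 + $3,400 = $3,400
Difference: |$3,725 − $3,400| = $325.

$325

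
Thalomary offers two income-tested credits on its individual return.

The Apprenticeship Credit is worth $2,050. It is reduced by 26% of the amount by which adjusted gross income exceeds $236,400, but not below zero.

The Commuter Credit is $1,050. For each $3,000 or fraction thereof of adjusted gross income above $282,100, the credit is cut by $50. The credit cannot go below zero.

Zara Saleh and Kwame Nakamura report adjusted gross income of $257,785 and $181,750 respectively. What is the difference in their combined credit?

$2,050

Zara ($257,785): Apprenticeship Credit: 26% of the $21,385 excess over $236,400 is $5,560.10 ≥ base, so the credit is $0. Commuter Credit: $257,785 is at or below the $282,100 threshold, so the full $1,050 applies. total $0 + $1,050 = $1,050
Kwame ($181,750): Apprenticeship Credit: $181,750 is at or below the $236,400 threshold, so the full $2,050 applies. Commuter Credit: $181,750 is at or below the $282,100 threshold, so the full $1,050 applies. total $2,050 + $1,050 = $3,100
Difference: |$1,050 − $3,100| = $2,050.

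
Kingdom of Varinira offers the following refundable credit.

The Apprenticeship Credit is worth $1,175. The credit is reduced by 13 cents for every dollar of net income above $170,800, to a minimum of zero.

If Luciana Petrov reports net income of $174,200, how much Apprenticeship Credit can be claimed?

$733

Apprenticeship Credit: 13% of the $3,400 excess over $170,800 is $442; credit = $1,175 − $442 = $733.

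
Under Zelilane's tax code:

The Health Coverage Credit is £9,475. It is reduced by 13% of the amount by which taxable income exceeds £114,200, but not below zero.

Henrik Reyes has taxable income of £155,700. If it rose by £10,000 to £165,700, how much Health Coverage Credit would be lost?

At £155,700 — 13% of the £41,500 excess over £114,200 is £5,395; credit = £9,475 − £5,395 = £4,080.
At £165,700 — 13% of the £51,500 excess over £114,200 is £6,695; credit = £9,475 − £6,695 = £2,780.
Lost: £4,080 − £2,780 = £1,300.

£1,300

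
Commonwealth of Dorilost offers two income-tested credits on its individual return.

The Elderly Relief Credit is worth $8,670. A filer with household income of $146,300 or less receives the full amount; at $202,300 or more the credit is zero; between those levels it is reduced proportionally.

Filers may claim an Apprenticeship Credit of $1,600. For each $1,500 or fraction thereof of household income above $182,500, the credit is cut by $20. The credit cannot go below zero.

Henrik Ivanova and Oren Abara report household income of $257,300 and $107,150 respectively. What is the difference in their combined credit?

Henrik ($257,300): Elderly Relief Credit: $257,300 is at or above $202,300, so the credit is $0. Apprenticeship Credit: income exceeds $182,500 by $74,800, which is 50 full-or-partial $1,500 increments; reduction = 50 × $20 = $1,000, leaving $600. total $0 + $600 = $600
Oren ($107,150): Elderly Relief Credit: $107,150 is at or below the $146,300 threshold, so the full $8,670 applies. Apprenticeship Credit: $107,150 is at or below the $182,500 threshold, so the full $1,600 applies. total $8,670 + $1,600 = $10,270
Difference: |$600 − $10,270| = $9,670.

$9,670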